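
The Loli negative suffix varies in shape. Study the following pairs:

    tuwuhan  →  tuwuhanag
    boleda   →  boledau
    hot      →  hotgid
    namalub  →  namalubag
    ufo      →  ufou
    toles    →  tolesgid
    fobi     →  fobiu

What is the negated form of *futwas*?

futwasgid

Looking at the final sound of each stem: -gid when the stem ends in a voiceless consonant (*hot*, *toles*); -ag when the stem ends in a voiced consonant (*tuwuhan*, *namalub*); -u when the stem ends in a vowel (*boleda*, *ufo*, *fobi*).
*futwas*: final sound = /s/, a voiceless consonant → -gid → *futwasgid*.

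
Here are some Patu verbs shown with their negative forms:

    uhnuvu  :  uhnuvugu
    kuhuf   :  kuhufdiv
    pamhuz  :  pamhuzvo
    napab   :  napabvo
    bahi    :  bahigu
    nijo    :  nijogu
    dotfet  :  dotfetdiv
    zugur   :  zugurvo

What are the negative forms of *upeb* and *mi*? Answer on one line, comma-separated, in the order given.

The alternation tracks the final sound of the stem — -div when the stem ends in a voiceless consonant (*kuhuf*, *dotfet*); -vo when the stem ends in a voiced consonant (*pamhuz*, *napab*, *zugur*); -gu when the stem ends in a vowel (*uhnuvu*, *bahi*, *nijo*).
*upeb*: final sound = /b/, a voiced consonant → -vo → *upebvo*.
*mi*: final sound = /i/, a vowel → -gu → *migu*.

upebvo, migu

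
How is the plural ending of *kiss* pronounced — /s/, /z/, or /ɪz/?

The stem *kiss* ends in a sibilant (/s, z, ʃ, ʒ, tʃ, dʒ/).
The plural suffix surfaces as /ɪz/ after sibilants, /s/ after other voiceless consonants, and /z/ after other voiced sounds.
So the plural -s on *kiss* is pronounced /ɪz/.

/ɪz/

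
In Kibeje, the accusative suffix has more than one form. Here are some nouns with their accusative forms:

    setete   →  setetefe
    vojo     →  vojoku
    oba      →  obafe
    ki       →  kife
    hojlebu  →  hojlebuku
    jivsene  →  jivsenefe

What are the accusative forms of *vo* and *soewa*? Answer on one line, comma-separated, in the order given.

voku, soewafe

The suffix is conditioned by the last vowel: -ku when the last vowel of the stem is a rounded vowel (*vojo*, *hojlebu*); -fe when the last vowel of the stem is an unrounded vowel (*setete*, *oba*, *ki*, *jivsene*).
Since the last vowel of *vo* is /o/ (a rounded vowel), it takes -ku, giving *voku*.
*soewa*: last vowel = /a/, an unrounded vowel → -fe → *soewafe*.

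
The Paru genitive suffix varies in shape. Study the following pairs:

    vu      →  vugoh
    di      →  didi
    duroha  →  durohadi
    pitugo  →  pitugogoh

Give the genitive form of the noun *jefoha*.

The pattern is rounding harmony: -goh when the last vowel of the stem is a rounded vowel (*vu*, *pitugo*); -di when the last vowel of the stem is an unrounded vowel (*di*, *duroha*).
*jefoha*: last vowel = /a/, an unrounded vowel → -di → *jefohadi*.

jefohadi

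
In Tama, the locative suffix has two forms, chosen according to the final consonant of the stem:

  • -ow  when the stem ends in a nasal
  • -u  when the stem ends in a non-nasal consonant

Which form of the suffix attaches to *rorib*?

-u

*rorib*: final consonant = /b/, non-nasal → -u.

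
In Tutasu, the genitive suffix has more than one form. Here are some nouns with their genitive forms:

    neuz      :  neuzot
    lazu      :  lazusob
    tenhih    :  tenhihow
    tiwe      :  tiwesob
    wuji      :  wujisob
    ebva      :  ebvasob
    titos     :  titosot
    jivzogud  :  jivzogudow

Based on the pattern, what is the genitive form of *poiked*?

Looking at the final sound of each stem: -ot when the stem ends in a sibilant (*neuz*, *titos*); -ow when the stem ends in a non-sibilant consonant (*tenhih*, *jivzogud*); -sob when the stem ends in a vowel (*lazu*, *tiwe*, *wuji*, *ebva*).
Since the final sound of *poiked* is /d/ (a non-sibilant consonant), it takes -ow, giving *poikedow*.

poikedow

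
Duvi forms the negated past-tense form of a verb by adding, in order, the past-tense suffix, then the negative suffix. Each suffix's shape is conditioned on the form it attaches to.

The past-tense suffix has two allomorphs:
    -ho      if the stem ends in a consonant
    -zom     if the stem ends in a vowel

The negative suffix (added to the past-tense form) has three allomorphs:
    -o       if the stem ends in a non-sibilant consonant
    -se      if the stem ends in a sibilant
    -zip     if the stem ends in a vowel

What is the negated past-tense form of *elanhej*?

elanhejhozip

*elanhej*: final sound = /j/, a consonant → -ho → *elanhejho*.
The past-tense form *elanhejho*: final sound = /o/, a vowel → -zip → *elanhejhozip*.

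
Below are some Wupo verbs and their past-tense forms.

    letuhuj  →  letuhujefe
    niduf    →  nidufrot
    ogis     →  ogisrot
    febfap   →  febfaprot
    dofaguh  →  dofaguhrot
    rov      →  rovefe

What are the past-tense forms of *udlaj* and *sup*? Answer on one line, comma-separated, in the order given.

udlajefe, suprot

The pattern is voicing of the final consonant: -rot when the stem ends in a voiceless consonant (*niduf*, *ogis*, *febfap*, *dofaguh*); -efe when the stem ends in a voiced consonant (*letuhuj*, *rov*).
The final consonant of *udlaj* is /j/, which is voiced, so the suffix is -efe, giving *udlajefe*.
Since the final consonant of *sup* is /p/ (voiceless), it takes -rot, giving *suprot*.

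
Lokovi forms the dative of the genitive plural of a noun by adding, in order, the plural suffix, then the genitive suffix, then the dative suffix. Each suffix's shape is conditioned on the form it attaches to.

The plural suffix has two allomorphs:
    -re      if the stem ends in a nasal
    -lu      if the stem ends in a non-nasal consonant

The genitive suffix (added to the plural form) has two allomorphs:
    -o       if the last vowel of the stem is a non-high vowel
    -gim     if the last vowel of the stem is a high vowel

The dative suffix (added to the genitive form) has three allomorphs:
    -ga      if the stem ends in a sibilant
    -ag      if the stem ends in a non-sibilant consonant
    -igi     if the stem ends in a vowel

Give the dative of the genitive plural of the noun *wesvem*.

*wesvem* — final consonant /m/ (a nasal) → -re → *wesvemre*.
The plural form *wesvemre* — last vowel /e/ (a non-high vowel) → -o → *wesvemreo*.
Since the final sound of the genitive form *wesvemreo* is /o/ (a vowel), it takes -igi, giving *wesvemreoigi*.

wesvemreoigi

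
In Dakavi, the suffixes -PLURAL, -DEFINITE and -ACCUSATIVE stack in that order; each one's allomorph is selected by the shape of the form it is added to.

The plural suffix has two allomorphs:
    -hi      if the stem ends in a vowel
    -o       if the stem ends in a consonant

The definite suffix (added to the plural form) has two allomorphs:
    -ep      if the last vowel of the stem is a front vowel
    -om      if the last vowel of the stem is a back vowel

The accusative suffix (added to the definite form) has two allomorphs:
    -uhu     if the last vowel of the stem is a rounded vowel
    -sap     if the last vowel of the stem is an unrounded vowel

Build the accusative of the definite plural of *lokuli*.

lokulihiepsap

*lokuli* — final sound /i/ (a vowel) → -hi → *lokulihi*.
The last vowel of the plural form *lokulihi* is /i/, which is a front vowel, so the definite suffix is -ep, giving *lokulihiep*.
The last vowel of the definite form *lokulihiep* is /e/, which is an unrounded vowel, so the accusative suffix is -sap, giving *lokulihiepsap*.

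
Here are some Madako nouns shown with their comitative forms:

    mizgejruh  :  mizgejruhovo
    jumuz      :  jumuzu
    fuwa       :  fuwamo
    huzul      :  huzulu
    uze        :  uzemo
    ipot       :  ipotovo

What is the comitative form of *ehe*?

The alternation tracks the final sound of the stem — -ovo when the stem ends in a voiceless consonant (*mizgejruh*, *ipot*); -u when the stem ends in a voiced consonant (*jumuz*, *huzul*); -mo when the stem ends in a vowel (*fuwa*, *uze*).
*ehe*: final sound = /e/, a vowel → -mo → *ehemo*.

ehemo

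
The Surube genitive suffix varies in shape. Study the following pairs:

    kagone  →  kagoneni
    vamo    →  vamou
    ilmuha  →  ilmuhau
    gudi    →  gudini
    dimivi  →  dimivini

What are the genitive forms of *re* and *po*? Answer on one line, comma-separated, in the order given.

The pattern is front/back vowel harmony: -ni when the last vowel of the stem is a front vowel (*kagone*, *gudi*, *dimivi*); -u when the last vowel of the stem is a back vowel (*vamo*, *ilmuha*).
*re*: last vowel = /e/, a front vowel → -ni → *reni*.
*po*: last vowel = /o/, a back vowel → -u → *pou*.

reni, pou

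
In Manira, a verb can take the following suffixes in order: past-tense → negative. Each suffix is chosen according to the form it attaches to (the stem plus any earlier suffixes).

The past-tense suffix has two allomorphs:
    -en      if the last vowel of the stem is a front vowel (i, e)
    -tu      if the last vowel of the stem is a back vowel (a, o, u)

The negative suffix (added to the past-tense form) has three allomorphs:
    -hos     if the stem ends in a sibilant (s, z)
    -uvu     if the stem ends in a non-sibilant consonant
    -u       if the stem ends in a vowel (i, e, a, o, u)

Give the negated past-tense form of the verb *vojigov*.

The last vowel of *vojigov* is /o/, which is a back vowel, so the past-tense suffix is -tu, giving *vojigovtu*.
Since the final sound of the past-tense form *vojigovtu* is /u/ (a vowel), it takes -u, giving *vojigovtuu*.

vojigovtuu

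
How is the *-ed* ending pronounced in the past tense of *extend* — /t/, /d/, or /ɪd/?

/ɪd/

The stem *extend* ends in /t/ or /d/.
The -ed suffix is realized as /ɪd/ after /t, d/; as /t/ after other voiceless consonants; and as /d/ after other voiced sounds.
So -ed on *extend* is pronounced /ɪd/.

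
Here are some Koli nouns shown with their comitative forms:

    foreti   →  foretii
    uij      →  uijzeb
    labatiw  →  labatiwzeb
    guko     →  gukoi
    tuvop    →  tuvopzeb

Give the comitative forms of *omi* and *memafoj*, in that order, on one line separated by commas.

The alternation tracks the final sound of the stem — -zeb when the stem ends in a consonant (*uij*, *labatiw*, *tuvop*); -i when the stem ends in a vowel (*foreti*, *guko*).
*omi*: final sound = /i/, a vowel → -i → *omii*.
*memafoj* — final sound /j/ (a consonant) → -zeb → *memafojzeb*.

omii, memafojzeb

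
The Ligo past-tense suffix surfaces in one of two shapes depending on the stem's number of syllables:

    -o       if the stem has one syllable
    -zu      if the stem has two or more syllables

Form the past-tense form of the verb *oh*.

oho

*oh* has one syllable, so the suffix is -o, giving *oho*.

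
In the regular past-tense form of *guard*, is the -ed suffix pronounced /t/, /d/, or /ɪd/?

The stem *guard* ends in /t/ or /d/.
The -ed suffix is realized as /ɪd/ after /t, d/; as /t/ after other voiceless consonants; and as /d/ after other voiced sounds.
So -ed on *guard* is pronounced /ɪd/.

/ɪd/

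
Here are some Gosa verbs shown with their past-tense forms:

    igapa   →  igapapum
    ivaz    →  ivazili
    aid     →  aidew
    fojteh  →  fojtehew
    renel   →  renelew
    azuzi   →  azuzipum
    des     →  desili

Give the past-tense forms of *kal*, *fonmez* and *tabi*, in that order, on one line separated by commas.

The alternation tracks the final sound of the stem — -ili when the stem ends in a sibilant (*ivaz*, *des*); -ew when the stem ends in a non-sibilant consonant (*aid*, *fojteh*, *renel*); -pum when the stem ends in a vowel (*igapa*, *azuzi*).
The final sound of *kal* is /l/, which is a non-sibilant consonant, so the suffix is -ew, giving *kalew*.
*fonmez*: final sound = /z/, a sibilant → -ili → *fonmezili*.
*tabi* — final sound /i/ (a vowel) → -pum → *tabipum*.

kalew, fonmezili, tabipum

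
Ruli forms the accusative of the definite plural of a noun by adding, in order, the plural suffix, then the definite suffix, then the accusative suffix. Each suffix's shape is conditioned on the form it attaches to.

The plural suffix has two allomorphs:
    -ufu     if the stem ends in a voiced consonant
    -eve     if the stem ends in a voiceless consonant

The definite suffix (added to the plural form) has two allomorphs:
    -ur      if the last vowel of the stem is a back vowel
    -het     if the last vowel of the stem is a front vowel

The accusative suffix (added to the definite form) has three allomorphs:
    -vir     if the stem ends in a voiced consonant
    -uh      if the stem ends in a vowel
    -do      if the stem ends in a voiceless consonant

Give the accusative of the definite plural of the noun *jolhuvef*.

jolhuvefevehetdo

*jolhuvef* — final consonant /f/ (voiceless) → -eve → *jolhuvefeve*.
The last vowel of the plural form *jolhuvefeve* is /e/, which is a front vowel, so the definite suffix is -het, giving *jolhuvefevehet*.
The final sound of the definite form *jolhuvefevehet* is /t/, which is a voiceless consonant, so the accusative suffix is -do, giving *jolhuvefevehetdo*.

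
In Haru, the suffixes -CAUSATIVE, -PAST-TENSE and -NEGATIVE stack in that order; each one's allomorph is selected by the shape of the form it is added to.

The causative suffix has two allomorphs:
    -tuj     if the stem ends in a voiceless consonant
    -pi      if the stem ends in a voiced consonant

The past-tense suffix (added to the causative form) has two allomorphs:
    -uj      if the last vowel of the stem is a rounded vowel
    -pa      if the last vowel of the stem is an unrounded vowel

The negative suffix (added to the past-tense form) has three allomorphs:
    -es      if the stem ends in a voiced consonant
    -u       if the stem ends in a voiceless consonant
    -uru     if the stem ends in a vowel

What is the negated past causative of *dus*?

dustujujes

*dus*: final consonant = /s/, voiceless → -tuj → *dustuj*.
The causative form *dustuj*: last vowel = /u/, a rounded vowel → -uj → *dustujuj*.
The final sound of the past-tense form *dustujuj* is /j/, which is a voiced consonant, so the negative suffix is -es, giving *dustujujes*.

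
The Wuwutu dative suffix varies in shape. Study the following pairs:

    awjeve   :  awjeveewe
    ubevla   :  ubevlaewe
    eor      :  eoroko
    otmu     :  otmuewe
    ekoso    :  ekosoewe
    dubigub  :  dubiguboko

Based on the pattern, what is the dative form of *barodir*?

Looking at the final sound of each stem: -oko when the stem ends in a consonant (*eor*, *dubigub*); -ewe when the stem ends in a vowel (*awjeve*, *ubevla*, *otmu*, *ekoso*).
*barodir* — final sound /r/ (a consonant) → -oko → *barodiroko*.

barodiroko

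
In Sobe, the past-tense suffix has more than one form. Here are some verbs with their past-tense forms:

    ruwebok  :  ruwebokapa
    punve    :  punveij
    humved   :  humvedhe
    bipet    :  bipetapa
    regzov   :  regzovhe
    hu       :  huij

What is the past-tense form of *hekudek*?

The pattern is voicing of the final sound: -apa when the stem ends in a voiceless consonant (*ruwebok*, *bipet*); -he when the stem ends in a voiced consonant (*humved*, *regzov*); -ij when the stem ends in a vowel (*punve*, *hu*).
The final sound of *hekudek* is /k/, which is a voiceless consonant, so the suffix is -apa, giving *hekudekapa*.

hekudekapa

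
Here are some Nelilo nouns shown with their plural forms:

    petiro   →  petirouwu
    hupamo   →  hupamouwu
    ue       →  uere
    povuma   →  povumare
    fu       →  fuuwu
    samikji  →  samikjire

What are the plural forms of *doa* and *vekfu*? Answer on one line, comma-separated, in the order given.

doare, vekfuuwu

The suffix is conditioned by the last vowel: -uwu when the last vowel of the stem is a rounded vowel (*petiro*, *hupamo*, *fu*); -re when the last vowel of the stem is an unrounded vowel (*ue*, *povuma*, *samikji*).
The last vowel of *doa* is /a/, which is an unrounded vowel, so the suffix is -re, giving *doare*.
Since the last vowel of *vekfu* is /u/ (a rounded vowel), it takes -uwu, giving *vekfuuwu*.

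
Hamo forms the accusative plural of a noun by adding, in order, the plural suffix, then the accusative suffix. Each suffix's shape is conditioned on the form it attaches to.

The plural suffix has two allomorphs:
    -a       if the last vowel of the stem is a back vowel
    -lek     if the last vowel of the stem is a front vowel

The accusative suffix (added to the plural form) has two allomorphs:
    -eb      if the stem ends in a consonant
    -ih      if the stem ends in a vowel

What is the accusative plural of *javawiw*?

Since the last vowel of *javawiw* is /i/ (a front vowel), it takes -lek, giving *javawiwlek*.
The final sound of the plural form *javawiwlek* is /k/, which is a consonant, so the accusative suffix is -eb, giving *javawiwlekeb*.

javawiwlekeb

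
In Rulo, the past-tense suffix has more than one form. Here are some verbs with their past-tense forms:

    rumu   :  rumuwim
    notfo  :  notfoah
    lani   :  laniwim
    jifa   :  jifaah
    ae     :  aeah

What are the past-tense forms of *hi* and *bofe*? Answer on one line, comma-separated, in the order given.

The suffix is conditioned by the last vowel: -wim when the last vowel of the stem is a high vowel (*rumu*, *lani*); -ah when the last vowel of the stem is a non-high vowel (*notfo*, *jifa*, *ae*).
Since the last vowel of *hi* is /i/ (a high vowel), it takes -wim, giving *hiwim*.
*bofe*: last vowel = /e/, a non-high vowel → -ah → *bofeah*.

hiwim, bofeah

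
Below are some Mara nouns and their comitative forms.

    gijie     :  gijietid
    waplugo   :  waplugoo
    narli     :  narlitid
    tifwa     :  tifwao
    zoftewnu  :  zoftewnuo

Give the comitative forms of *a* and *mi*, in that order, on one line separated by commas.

The alternation tracks the last vowel of the stem — -tid when the last vowel of the stem is a front vowel (*gijie*, *narli*); -o when the last vowel of the stem is a back vowel (*waplugo*, *tifwa*, *zoftewnu*).
*a* — last vowel /a/ (a back vowel) → -o → *ao*.
The last vowel of *mi* is /i/, which is a front vowel, so the suffix is -tid, giving *mitid*.

ao, mitid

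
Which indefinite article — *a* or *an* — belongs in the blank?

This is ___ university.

a

The indefinite article is chosen by the initial *sound* of the following word, not its spelling.
*university* begins with the sound /juː/ (u pronounced /juː/) — a consonant sound.
So the article is *a*: This is a university.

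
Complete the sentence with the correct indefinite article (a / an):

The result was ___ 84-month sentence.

an

The indefinite article is chosen by the initial *sound* of the following word, not its spelling.
The number *84* is spoken "eighty-…", beginning with /ˈeɪti/ — a vowel sound.
So the article is *an*: The result was an 84-month sentence.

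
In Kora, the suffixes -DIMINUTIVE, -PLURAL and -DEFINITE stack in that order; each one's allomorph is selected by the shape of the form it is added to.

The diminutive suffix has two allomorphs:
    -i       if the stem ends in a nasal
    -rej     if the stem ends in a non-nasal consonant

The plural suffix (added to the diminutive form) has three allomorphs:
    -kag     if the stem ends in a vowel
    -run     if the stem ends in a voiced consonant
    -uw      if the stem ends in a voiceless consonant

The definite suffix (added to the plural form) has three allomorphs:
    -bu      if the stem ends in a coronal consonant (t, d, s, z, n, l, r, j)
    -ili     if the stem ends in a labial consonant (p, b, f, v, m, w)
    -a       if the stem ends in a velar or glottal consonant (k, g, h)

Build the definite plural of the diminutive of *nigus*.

The final consonant of *nigus* is /s/, which is non-nasal, so the diminutive suffix is -rej, giving *nigusrej*.
Since the final sound of the diminutive form *nigusrej* is /j/ (a voiced consonant), it takes -run, giving *nigusrejrun*.
The plural form *nigusrejrun* — final consonant /n/ (coronal) → -bu → *nigusrejrunbu*.

nigusrejrunbu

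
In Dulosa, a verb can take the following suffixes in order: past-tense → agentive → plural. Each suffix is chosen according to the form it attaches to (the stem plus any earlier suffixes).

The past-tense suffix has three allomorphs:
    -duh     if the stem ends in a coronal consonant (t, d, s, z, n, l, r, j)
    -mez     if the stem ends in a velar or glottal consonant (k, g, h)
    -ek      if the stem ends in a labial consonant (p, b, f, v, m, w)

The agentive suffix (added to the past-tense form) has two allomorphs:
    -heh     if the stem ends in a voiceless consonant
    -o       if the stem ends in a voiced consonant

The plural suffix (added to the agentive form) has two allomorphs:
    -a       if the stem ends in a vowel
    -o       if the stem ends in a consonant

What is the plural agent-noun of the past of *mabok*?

The final consonant of *mabok* is /k/, which is velar/glottal, so the past-tense suffix is -mez, giving *mabokmez*.
Since the final consonant of the past-tense form *mabokmez* is /z/ (voiced), it takes -o, giving *mabokmezo*.
The agentive form *mabokmezo* — final sound /o/ (a vowel) → -a → *mabokmezoa*.

mabokmezoa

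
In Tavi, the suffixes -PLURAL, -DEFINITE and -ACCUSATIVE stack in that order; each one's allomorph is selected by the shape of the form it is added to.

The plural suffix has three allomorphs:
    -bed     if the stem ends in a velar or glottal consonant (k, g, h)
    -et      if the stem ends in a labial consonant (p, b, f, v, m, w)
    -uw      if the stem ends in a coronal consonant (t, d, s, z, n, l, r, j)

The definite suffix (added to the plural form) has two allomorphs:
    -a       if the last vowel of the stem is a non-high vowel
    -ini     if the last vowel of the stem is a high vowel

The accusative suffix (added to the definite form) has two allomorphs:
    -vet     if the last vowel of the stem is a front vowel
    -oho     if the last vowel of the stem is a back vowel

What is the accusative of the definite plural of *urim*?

The final consonant of *urim* is /m/, which is labial, so the plural suffix is -et, giving *urimet*.
Since the last vowel of the plural form *urimet* is /e/ (a non-high vowel), it takes -a, giving *urimeta*.
The definite form *urimeta* — last vowel /a/ (a back vowel) → -oho → *urimetaoho*.

urimetaoho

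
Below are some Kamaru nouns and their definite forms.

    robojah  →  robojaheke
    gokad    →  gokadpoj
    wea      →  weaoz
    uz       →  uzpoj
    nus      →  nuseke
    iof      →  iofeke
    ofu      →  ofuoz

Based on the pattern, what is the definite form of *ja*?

Looking at the final sound of each stem: -eke when the stem ends in a voiceless consonant (*robojah*, *nus*, *iof*); -poj when the stem ends in a voiced consonant (*gokad*, *uz*); -oz when the stem ends in a vowel (*wea*, *ofu*).
*ja*: final sound = /a/, a vowel → -oz → *jaoz*.

jaoz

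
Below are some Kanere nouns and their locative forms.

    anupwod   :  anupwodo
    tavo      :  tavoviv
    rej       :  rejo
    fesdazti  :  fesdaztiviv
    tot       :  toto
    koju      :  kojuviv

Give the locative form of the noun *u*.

The suffix is conditioned by the final sound: -o when the stem ends in a consonant (*anupwod*, *rej*, *tot*); -viv when the stem ends in a vowel (*tavo*, *fesdazti*, *koju*).
The final sound of *u* is /u/, which is a vowel, so the suffix is -viv, giving *uviv*.

uviv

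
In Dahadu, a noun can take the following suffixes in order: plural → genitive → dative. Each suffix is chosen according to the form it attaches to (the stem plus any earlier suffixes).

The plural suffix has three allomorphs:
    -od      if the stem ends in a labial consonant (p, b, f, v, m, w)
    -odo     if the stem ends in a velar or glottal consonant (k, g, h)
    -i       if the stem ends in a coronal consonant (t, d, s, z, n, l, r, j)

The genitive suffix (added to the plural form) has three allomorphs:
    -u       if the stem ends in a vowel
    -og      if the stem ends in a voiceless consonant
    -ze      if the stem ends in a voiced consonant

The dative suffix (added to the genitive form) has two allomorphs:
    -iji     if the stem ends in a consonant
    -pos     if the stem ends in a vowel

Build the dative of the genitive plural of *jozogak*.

*jozogak*: final consonant = /k/, velar/glottal → -odo → *jozogakodo*.
Since the final sound of the plural form *jozogakodo* is /o/ (a vowel), it takes -u, giving *jozogakodou*.
The final sound of the genitive form *jozogakodou* is /u/, which is a vowel, so the dative suffix is -pos, giving *jozogakodoupos*.

jozogakodoupos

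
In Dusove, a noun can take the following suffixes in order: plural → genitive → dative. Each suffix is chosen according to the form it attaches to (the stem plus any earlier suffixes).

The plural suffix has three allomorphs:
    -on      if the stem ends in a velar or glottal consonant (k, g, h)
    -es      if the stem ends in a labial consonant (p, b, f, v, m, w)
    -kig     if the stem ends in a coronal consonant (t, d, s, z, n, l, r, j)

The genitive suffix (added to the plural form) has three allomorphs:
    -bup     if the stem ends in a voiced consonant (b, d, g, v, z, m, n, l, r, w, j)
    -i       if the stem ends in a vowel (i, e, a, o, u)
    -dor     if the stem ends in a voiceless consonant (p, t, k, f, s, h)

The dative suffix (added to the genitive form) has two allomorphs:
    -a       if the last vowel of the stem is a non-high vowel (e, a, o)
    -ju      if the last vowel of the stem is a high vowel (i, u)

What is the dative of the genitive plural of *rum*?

rumesdora

Since the final consonant of *rum* is /m/ (labial), it takes -es, giving *rumes*.
The final sound of the plural form *rumes* is /s/, which is a voiceless consonant, so the genitive suffix is -dor, giving *rumesdor*.
The genitive form *rumesdor*: last vowel = /o/, a non-high vowel → -a → *rumesdora*.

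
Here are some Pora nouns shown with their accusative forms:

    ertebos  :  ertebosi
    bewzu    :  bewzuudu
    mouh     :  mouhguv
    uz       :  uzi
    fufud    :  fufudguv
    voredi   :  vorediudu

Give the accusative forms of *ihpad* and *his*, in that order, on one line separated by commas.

ihpadguv, hisi

The suffix is conditioned by the final sound: -i when the stem ends in a sibilant (*ertebos*, *uz*); -guv when the stem ends in a non-sibilant consonant (*mouh*, *fufud*); -udu when the stem ends in a vowel (*bewzu*, *voredi*).
Since the final sound of *ihpad* is /d/ (a non-sibilant consonant), it takes -guv, giving *ihpadguv*.
Since the final sound of *his* is /s/ (a sibilant), it takes -i, giving *hisi*.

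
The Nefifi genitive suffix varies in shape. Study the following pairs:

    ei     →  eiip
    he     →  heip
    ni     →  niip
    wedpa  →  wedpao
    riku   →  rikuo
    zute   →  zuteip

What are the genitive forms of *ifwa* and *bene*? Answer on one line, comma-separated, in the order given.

ifwao, beneip

The alternation tracks the last vowel of the stem — -ip when the last vowel of the stem is a front vowel (*ei*, *he*, *ni*, *zute*); -o when the last vowel of the stem is a back vowel (*wedpa*, *riku*).
The last vowel of *ifwa* is /a/, which is a back vowel, so the suffix is -o, giving *ifwao*.
*bene*: last vowel = /e/, a front vowel → -ip → *beneip*.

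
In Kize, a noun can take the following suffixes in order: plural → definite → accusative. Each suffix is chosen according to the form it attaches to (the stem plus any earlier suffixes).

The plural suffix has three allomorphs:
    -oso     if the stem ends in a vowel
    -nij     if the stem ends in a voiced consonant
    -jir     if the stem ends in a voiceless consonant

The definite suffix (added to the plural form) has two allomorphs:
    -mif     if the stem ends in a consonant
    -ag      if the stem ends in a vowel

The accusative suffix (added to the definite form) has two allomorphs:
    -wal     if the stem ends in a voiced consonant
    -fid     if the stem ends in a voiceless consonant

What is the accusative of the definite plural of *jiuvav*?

jiuvavnijmiffid

*jiuvav*: final sound = /v/, a voiced consonant → -nij → *jiuvavnij*.
Since the final sound of the plural form *jiuvavnij* is /j/ (a consonant), it takes -mif, giving *jiuvavnijmif*.
The definite form *jiuvavnijmif*: final consonant = /f/, voiceless → -fid → *jiuvavnijmiffid*.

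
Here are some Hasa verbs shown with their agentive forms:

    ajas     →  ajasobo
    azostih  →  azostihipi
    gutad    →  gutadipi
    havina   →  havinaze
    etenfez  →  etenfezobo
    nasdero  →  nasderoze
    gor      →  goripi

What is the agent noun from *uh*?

Looking at the final sound of each stem: -obo when the stem ends in a sibilant (*ajas*, *etenfez*); -ipi when the stem ends in a non-sibilant consonant (*azostih*, *gutad*, *gor*); -ze when the stem ends in a vowel (*havina*, *nasdero*).
*uh* — final sound /h/ (a non-sibilant consonant) → -ipi → *uhipi*.

uhipi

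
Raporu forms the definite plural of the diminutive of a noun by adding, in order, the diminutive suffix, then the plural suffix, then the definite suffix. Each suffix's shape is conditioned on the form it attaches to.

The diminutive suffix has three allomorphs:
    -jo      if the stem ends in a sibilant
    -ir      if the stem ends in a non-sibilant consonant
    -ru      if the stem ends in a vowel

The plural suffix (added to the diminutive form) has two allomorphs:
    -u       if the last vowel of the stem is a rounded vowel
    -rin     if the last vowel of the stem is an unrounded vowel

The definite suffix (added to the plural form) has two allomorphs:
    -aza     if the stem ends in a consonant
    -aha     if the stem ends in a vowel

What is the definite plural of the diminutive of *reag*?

*reag* — final sound /g/ (a non-sibilant consonant) → -ir → *reagir*.
Since the last vowel of the diminutive form *reagir* is /i/ (an unrounded vowel), it takes -rin, giving *reagirrin*.
The plural form *reagirrin* — final sound /n/ (a consonant) → -aza → *reagirrinaza*.

reagirrinaza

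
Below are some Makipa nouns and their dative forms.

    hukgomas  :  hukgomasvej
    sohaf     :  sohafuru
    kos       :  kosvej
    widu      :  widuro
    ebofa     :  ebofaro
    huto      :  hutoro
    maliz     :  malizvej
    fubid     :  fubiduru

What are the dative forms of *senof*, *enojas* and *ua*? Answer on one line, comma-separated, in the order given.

senofuru, enojasvej, uaro

The suffix is conditioned by the final sound: -vej when the stem ends in a sibilant (*hukgomas*, *kos*, *maliz*); -uru when the stem ends in a non-sibilant consonant (*sohaf*, *fubid*); -ro when the stem ends in a vowel (*widu*, *ebofa*, *huto*).
Since the final sound of *senof* is /f/ (a non-sibilant consonant), it takes -uru, giving *senofuru*.
The final sound of *enojas* is /s/, which is a sibilant, so the suffix is -vej, giving *enojasvej*.
*ua*: final sound = /a/, a vowel → -ro → *uaro*.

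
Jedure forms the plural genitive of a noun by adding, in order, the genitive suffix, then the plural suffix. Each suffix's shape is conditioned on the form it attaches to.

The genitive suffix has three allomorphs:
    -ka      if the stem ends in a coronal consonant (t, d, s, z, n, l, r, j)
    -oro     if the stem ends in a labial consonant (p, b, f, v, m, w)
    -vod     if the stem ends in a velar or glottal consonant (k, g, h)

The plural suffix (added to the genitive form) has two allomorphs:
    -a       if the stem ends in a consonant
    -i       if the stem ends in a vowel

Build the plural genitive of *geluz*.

geluzkai

*geluz* — final consonant /z/ (coronal) → -ka → *geluzka*.
The final sound of the genitive form *geluzka* is /a/, which is a vowel, so the plural suffix is -i, giving *geluzkai*.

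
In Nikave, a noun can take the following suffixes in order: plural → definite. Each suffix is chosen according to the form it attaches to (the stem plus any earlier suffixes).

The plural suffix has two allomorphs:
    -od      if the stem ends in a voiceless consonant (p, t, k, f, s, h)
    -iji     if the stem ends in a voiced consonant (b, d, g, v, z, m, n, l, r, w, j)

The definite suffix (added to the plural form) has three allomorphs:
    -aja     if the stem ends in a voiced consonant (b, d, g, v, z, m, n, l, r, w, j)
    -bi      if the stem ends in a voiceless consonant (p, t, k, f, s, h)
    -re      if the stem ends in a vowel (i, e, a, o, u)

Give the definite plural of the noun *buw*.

*buw*: final consonant = /w/, voiced → -iji → *buwiji*.
Since the final sound of the plural form *buwiji* is /i/ (a vowel), it takes -re, giving *buwijire*.

buwijire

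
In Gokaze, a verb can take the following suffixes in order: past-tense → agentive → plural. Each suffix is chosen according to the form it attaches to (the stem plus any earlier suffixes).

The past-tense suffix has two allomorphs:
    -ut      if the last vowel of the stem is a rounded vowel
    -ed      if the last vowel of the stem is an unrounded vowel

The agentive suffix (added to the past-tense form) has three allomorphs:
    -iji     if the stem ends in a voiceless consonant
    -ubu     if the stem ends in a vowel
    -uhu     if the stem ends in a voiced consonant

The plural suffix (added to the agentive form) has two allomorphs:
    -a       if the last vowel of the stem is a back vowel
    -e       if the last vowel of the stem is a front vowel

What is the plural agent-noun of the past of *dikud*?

*dikud* — last vowel /u/ (a rounded vowel) → -ut → *dikudut*.
The past-tense form *dikudut*: final sound = /t/, a voiceless consonant → -iji → *dikudutiji*.
Since the last vowel of the agentive form *dikudutiji* is /i/ (a front vowel), it takes -e, giving *dikudutijie*.

dikudutijie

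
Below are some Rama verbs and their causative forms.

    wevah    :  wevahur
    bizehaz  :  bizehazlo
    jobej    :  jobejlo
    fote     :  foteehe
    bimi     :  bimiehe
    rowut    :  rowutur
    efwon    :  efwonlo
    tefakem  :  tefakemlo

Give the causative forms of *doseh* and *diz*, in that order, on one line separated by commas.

The pattern is voicing of the final sound: -ur when the stem ends in a voiceless consonant (*wevah*, *rowut*); -lo when the stem ends in a voiced consonant (*bizehaz*, *jobej*, *efwon*, *tefakem*); -ehe when the stem ends in a vowel (*fote*, *bimi*).
Since the final sound of *doseh* is /h/ (a voiceless consonant), it takes -ur, giving *dosehur*.
*diz* — final sound /z/ (a voiced consonant) → -lo → *dizlo*.

dosehur, dizlo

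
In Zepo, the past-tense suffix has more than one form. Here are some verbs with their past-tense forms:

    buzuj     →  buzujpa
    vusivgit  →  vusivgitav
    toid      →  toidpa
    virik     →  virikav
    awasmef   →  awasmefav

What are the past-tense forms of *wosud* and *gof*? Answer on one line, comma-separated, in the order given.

wosudpa, gofav

Looking at the final consonant of each stem: -av when the stem ends in a voiceless consonant (*vusivgit*, *virik*, *awasmef*); -pa when the stem ends in a voiced consonant (*buzuj*, *toid*).
*wosud* — final consonant /d/ (voiced) → -pa → *wosudpa*.
*gof*: final consonant = /f/, voiceless → -av → *gofav*.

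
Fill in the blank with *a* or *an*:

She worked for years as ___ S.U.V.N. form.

The indefinite article is chosen by the initial *sound* of the following word, not its spelling.
The initialism *S.U.V.N.* is read letter by letter; the first letter, S, is pronounced /ɛs/, which begins with a vowel sound.
So the article is *an*: She worked for years as an S.U.V.N. form.

an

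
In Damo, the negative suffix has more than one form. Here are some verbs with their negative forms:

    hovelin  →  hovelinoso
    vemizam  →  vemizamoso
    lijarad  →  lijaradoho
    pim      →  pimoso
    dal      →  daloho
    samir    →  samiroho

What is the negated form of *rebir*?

rebiroho

The alternation tracks the final consonant of the stem — -oso when the stem ends in a nasal (*hovelin*, *vemizam*, *pim*); -oho when the stem ends in a non-nasal consonant (*lijarad*, *dal*, *samir*).
The final consonant of *rebir* is /r/, which is non-nasal, so the suffix is -oho, giving *rebiroho*.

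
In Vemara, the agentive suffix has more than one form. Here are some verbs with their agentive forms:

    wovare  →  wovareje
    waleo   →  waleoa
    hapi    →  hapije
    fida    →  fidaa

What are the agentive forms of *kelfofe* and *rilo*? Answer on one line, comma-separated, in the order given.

The suffix is conditioned by the last vowel: -je when the last vowel of the stem is a front vowel (*wovare*, *hapi*); -a when the last vowel of the stem is a back vowel (*waleo*, *fida*).
*kelfofe* — last vowel /e/ (a front vowel) → -je → *kelfofeje*.
*rilo*: last vowel = /o/, a back vowel → -a → *riloa*.

kelfofeje, riloa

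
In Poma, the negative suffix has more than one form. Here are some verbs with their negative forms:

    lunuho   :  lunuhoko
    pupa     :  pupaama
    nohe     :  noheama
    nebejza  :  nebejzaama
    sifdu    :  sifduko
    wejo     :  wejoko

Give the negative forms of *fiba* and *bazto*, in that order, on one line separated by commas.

The pattern is rounding harmony: -ko when the last vowel of the stem is a rounded vowel (*lunuho*, *sifdu*, *wejo*); -ama when the last vowel of the stem is an unrounded vowel (*pupa*, *nohe*, *nebejza*).
The last vowel of *fiba* is /a/, which is an unrounded vowel, so the suffix is -ama, giving *fibaama*.
*bazto* — last vowel /o/ (a rounded vowel) → -ko → *baztoko*.

fibaama, baztoko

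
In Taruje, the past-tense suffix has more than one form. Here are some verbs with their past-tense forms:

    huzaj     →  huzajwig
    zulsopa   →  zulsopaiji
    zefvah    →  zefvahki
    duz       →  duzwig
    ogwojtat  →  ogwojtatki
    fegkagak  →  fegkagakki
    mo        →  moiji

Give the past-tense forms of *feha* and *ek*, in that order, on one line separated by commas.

fehaiji, ekki

Looking at the final sound of each stem: -ki when the stem ends in a voiceless consonant (*zefvah*, *ogwojtat*, *fegkagak*); -wig when the stem ends in a voiced consonant (*huzaj*, *duz*); -iji when the stem ends in a vowel (*zulsopa*, *mo*).
*feha* — final sound /a/ (a vowel) → -iji → *fehaiji*.
Since the final sound of *ek* is /k/ (a voiceless consonant), it takes -ki, giving *ekki*.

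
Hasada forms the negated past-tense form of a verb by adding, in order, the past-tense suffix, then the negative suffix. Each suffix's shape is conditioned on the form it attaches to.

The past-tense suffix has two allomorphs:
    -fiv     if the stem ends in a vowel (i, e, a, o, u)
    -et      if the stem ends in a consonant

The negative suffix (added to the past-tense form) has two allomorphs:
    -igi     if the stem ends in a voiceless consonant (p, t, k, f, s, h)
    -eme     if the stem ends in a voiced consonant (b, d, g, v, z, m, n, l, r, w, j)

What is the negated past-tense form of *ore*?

The final sound of *ore* is /e/, which is a vowel, so the past-tense suffix is -fiv, giving *orefiv*.
The final consonant of the past-tense form *orefiv* is /v/, which is voiced, so the negative suffix is -eme, giving *orefiveme*.

orefiveme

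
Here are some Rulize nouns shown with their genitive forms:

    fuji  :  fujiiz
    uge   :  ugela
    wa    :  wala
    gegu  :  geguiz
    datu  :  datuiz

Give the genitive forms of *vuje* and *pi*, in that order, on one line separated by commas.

Looking at the last vowel of each stem: -iz when the last vowel of the stem is a high vowel (*fuji*, *gegu*, *datu*); -la when the last vowel of the stem is a non-high vowel (*uge*, *wa*).
*vuje*: last vowel = /e/, a non-high vowel → -la → *vujela*.
*pi*: last vowel = /i/, a high vowel → -iz → *piiz*.

vujela, piiz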